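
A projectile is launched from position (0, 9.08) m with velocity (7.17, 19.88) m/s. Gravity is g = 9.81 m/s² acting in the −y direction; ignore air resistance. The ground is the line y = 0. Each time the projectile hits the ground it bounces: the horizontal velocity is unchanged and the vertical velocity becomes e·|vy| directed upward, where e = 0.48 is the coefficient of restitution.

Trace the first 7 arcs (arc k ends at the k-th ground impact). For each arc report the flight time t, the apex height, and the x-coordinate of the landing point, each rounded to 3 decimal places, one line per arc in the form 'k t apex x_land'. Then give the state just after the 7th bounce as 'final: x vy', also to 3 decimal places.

Arc 1: start y=9.080, vy=19.880 → t=4.467, apex=29.223, x_land=32.031, impact vy=-23.945
  bounce: vy ← 0.48·23.945 = 11.494
Arc 2: start y=0.000, vy=11.494 → t=2.343, apex=6.733, x_land=48.832, impact vy=-11.494
  bounce: vy ← 0.48·11.494 = 5.517
Arc 3: start y=0.000, vy=5.517 → t=1.125, apex=1.551, x_land=56.897, impact vy=-5.517
  bounce: vy ← 0.48·5.517 = 2.648
Arc 4: start y=0.000, vy=2.648 → t=0.540, apex=0.357, x_land=60.768, impact vy=-2.648
  bounce: vy ← 0.48·2.648 = 1.271
Arc 5: start y=0.000, vy=1.271 → t=0.259, apex=0.082, x_land=62.626, impact vy=-1.271
  bounce: vy ← 0.48·1.271 = 0.610
Arc 6: start y=0.000, vy=0.610 → t=0.124, apex=0.019, x_land=63.518, impact vy=-0.610
  bounce: vy ← 0.48·0.610 = 0.293
Arc 7: start y=0.000, vy=0.293 → t=0.060, apex=0.004, x_land=63.946, impact vy=-0.293
  bounce: vy ← 0.48·0.293 = 0.141

1 4.467 29.223 32.031
2 2.343 6.733 48.832
3 1.125 1.551 56.897
4 0.540 0.357 60.768
5 0.259 0.082 62.626
6 0.124 0.019 63.518
7 0.060 0.004 63.946
final: 63.946 0.141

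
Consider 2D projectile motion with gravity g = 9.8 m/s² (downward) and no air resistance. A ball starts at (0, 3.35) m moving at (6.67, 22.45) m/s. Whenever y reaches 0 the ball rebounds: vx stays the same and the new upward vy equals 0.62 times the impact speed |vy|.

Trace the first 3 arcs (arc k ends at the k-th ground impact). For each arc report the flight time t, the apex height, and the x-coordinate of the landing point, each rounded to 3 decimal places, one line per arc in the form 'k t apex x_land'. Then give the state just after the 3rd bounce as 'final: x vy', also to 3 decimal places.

Arc 1: start y=3.350, vy=22.450 → t=4.726, apex=29.064, x_land=31.524, impact vy=-23.868
  bounce: vy ← 0.62·23.868 = 14.798
Arc 2: start y=0.000, vy=14.798 → t=3.020, apex=11.172, x_land=51.668, impact vy=-14.798
  bounce: vy ← 0.62·14.798 = 9.175
Arc 3: start y=0.000, vy=9.175 → t=1.872, apex=4.295, x_land=64.156, impact vy=-9.175
  bounce: vy ← 0.62·9.175 = 5.688

1 4.726 29.064 31.524
2 3.020 11.172 51.668
3 1.872 4.295 64.156
final: 64.156 5.688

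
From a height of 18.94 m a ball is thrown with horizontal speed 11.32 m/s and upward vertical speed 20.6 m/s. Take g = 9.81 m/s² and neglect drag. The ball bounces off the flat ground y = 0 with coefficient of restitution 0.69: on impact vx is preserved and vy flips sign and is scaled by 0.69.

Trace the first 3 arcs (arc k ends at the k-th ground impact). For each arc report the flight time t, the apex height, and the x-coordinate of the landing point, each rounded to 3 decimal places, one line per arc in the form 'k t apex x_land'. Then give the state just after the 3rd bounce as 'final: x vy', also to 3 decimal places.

1 4.976 40.569 56.326
2 3.969 19.315 101.253
3 2.738 9.196 132.252
final: 132.252 9.268

Arc 1: start y=18.940, vy=20.600 → t=4.976, apex=40.569, x_land=56.326, impact vy=-28.213
  bounce: vy ← 0.69·28.213 = 19.467
Arc 2: start y=0.000, vy=19.467 → t=3.969, apex=19.315, x_land=101.253, impact vy=-19.467
  bounce: vy ← 0.69·19.467 = 13.432
Arc 3: start y=0.000, vy=13.432 → t=2.738, apex=9.196, x_land=132.252, impact vy=-13.432
  bounce: vy ← 0.69·13.432 = 9.268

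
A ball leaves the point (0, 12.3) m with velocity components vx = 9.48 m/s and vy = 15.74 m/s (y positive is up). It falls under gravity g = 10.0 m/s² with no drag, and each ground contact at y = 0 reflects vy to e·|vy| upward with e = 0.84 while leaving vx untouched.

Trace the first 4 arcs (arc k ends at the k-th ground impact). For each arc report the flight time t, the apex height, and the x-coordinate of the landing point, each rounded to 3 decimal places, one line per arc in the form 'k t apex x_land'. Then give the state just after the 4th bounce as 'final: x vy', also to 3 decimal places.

1 3.796 24.687 35.986
2 3.733 17.419 71.376
3 3.136 12.291 101.103
4 2.634 8.673 126.073
final: 126.073 11.063

Arc 1: start y=12.300, vy=15.740 → t=3.796, apex=24.687, x_land=35.986, impact vy=-22.220
  bounce: vy ← 0.84·22.220 = 18.665
Arc 2: start y=0.000, vy=18.665 → t=3.733, apex=17.419, x_land=71.376, impact vy=-18.665
  bounce: vy ← 0.84·18.665 = 15.679
Arc 3: start y=0.000, vy=15.679 → t=3.136, apex=12.291, x_land=101.103, impact vy=-15.679
  bounce: vy ← 0.84·15.679 = 13.170
Arc 4: start y=0.000, vy=13.170 → t=2.634, apex=8.673, x_land=126.073, impact vy=-13.170
  bounce: vy ← 0.84·13.170 = 11.063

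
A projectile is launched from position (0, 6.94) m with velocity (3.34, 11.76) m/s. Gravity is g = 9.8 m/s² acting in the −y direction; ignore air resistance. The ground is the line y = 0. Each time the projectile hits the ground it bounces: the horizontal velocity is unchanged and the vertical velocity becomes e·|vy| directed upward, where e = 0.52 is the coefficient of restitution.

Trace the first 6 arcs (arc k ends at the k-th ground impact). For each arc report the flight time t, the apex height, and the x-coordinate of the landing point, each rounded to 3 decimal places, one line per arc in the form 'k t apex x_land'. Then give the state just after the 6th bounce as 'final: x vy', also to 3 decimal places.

1 2.890 13.996 9.653
2 1.758 3.785 15.523
3 0.914 1.023 18.576
4 0.475 0.277 20.164
5 0.247 0.075 20.989
6 0.129 0.020 21.418
final: 21.418 0.327

Arc 1: start y=6.940, vy=11.760 → t=2.890, apex=13.996, x_land=9.653, impact vy=-16.563
  bounce: vy ← 0.52·16.563 = 8.613
Arc 2: start y=0.000, vy=8.613 → t=1.758, apex=3.785, x_land=15.523, impact vy=-8.613
  bounce: vy ← 0.52·8.613 = 4.479
Arc 3: start y=0.000, vy=4.479 → t=0.914, apex=1.023, x_land=18.576, impact vy=-4.479
  bounce: vy ← 0.52·4.479 = 2.329
Arc 4: start y=0.000, vy=2.329 → t=0.475, apex=0.277, x_land=20.164, impact vy=-2.329
  bounce: vy ← 0.52·2.329 = 1.211
Arc 5: start y=0.000, vy=1.211 → t=0.247, apex=0.075, x_land=20.989, impact vy=-1.211
  bounce: vy ← 0.52·1.211 = 0.630
Arc 6: start y=0.000, vy=0.630 → t=0.129, apex=0.020, x_land=21.418, impact vy=-0.630
  bounce: vy ← 0.52·0.630 = 0.327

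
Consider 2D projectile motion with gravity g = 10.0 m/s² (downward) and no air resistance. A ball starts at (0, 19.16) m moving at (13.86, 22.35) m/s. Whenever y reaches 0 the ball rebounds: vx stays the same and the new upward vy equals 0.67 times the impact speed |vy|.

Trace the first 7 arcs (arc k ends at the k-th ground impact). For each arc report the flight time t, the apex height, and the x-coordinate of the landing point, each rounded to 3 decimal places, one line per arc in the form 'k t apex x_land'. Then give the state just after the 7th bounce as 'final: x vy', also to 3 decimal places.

1 5.206 44.136 72.156
2 3.981 19.813 127.336
3 2.667 8.894 164.306
4 1.787 3.992 189.077
5 1.197 1.792 205.673
6 0.802 0.805 216.792
7 0.538 0.361 224.242
final: 224.242 1.801

Arc 1: start y=19.160, vy=22.350 → t=5.206, apex=44.136, x_land=72.156, impact vy=-29.711
  bounce: vy ← 0.67·29.711 = 19.906
Arc 2: start y=0.000, vy=19.906 → t=3.981, apex=19.813, x_land=127.336, impact vy=-19.906
  bounce: vy ← 0.67·19.906 = 13.337
Arc 3: start y=0.000, vy=13.337 → t=2.667, apex=8.894, x_land=164.306, impact vy=-13.337
  bounce: vy ← 0.67·13.337 = 8.936
Arc 4: start y=0.000, vy=8.936 → t=1.787, apex=3.992, x_land=189.077, impact vy=-8.936
  bounce: vy ← 0.67·8.936 = 5.987
Arc 5: start y=0.000, vy=5.987 → t=1.197, apex=1.792, x_land=205.673, impact vy=-5.987
  bounce: vy ← 0.67·5.987 = 4.011
Arc 6: start y=0.000, vy=4.011 → t=0.802, apex=0.805, x_land=216.792, impact vy=-4.011
  bounce: vy ← 0.67·4.011 = 2.688
Arc 7: start y=0.000, vy=2.688 → t=0.538, apex=0.361, x_land=224.242, impact vy=-2.688
  bounce: vy ← 0.67·2.688 = 1.801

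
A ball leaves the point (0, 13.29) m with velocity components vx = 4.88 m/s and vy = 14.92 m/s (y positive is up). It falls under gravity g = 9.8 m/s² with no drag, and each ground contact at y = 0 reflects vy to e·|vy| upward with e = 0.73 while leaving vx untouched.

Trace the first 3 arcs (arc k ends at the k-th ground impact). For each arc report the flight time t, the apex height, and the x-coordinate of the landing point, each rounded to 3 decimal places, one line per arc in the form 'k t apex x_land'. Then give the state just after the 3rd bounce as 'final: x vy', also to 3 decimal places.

Arc 1: start y=13.290, vy=14.920 → t=3.765, apex=24.647, x_land=18.374, impact vy=-21.979
  bounce: vy ← 0.73·21.979 = 16.045
Arc 2: start y=0.000, vy=16.045 → t=3.274, apex=13.135, x_land=34.354, impact vy=-16.045
  bounce: vy ← 0.73·16.045 = 11.713
Arc 3: start y=0.000, vy=11.713 → t=2.390, apex=6.999, x_land=46.019, impact vy=-11.713
  bounce: vy ← 0.73·11.713 = 8.550

1 3.765 24.647 18.374
2 3.274 13.135 34.354
3 2.390 6.999 46.019
final: 46.019 8.550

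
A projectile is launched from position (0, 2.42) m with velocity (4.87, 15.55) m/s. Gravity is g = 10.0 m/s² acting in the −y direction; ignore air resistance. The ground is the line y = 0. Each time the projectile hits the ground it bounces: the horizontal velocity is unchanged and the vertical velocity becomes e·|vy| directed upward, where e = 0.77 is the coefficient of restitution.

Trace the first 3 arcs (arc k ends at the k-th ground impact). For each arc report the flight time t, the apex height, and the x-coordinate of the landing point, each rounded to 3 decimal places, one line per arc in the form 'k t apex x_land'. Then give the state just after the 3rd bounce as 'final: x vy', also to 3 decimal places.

Arc 1: start y=2.420, vy=15.550 → t=3.259, apex=14.510, x_land=15.869, impact vy=-17.035
  bounce: vy ← 0.77·17.035 = 13.117
Arc 2: start y=0.000, vy=13.117 → t=2.623, apex=8.603, x_land=28.645, impact vy=-13.117
  bounce: vy ← 0.77·13.117 = 10.100
Arc 3: start y=0.000, vy=10.100 → t=2.020, apex=5.101, x_land=38.483, impact vy=-10.100
  bounce: vy ← 0.77·10.100 = 7.777

1 3.259 14.510 15.869
2 2.623 8.603 28.645
3 2.020 5.101 38.483
final: 38.483 7.777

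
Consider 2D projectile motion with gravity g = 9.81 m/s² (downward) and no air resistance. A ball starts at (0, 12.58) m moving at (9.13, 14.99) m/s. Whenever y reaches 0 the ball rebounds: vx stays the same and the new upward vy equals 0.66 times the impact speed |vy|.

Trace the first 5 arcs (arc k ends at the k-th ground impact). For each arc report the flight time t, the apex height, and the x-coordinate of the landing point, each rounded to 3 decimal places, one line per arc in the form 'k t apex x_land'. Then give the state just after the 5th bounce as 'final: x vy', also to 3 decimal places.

1 3.742 24.033 34.160
2 2.922 10.469 60.837
3 1.928 4.560 78.443
4 1.273 1.986 90.063
5 0.840 0.865 97.732
final: 97.732 2.719

Arc 1: start y=12.580, vy=14.990 → t=3.742, apex=24.033, x_land=34.160, impact vy=-21.715
  bounce: vy ← 0.66·21.715 = 14.332
Arc 2: start y=0.000, vy=14.332 → t=2.922, apex=10.469, x_land=60.837, impact vy=-14.332
  bounce: vy ← 0.66·14.332 = 9.459
Arc 3: start y=0.000, vy=9.459 → t=1.928, apex=4.560, x_land=78.443, impact vy=-9.459
  bounce: vy ← 0.66·9.459 = 6.243
Arc 4: start y=0.000, vy=6.243 → t=1.273, apex=1.986, x_land=90.063, impact vy=-6.243
  bounce: vy ← 0.66·6.243 = 4.120
Arc 5: start y=0.000, vy=4.120 → t=0.840, apex=0.865, x_land=97.732, impact vy=-4.120
  bounce: vy ← 0.66·4.120 = 2.719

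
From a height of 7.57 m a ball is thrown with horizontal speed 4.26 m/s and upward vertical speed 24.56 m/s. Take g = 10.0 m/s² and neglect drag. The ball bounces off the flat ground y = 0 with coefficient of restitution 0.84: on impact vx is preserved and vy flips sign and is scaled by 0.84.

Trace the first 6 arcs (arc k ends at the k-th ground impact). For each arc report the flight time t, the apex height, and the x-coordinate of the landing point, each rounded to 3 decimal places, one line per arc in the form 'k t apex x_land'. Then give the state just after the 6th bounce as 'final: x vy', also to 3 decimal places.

Arc 1: start y=7.570, vy=24.560 → t=5.203, apex=37.730, x_land=22.165, impact vy=-27.470
  bounce: vy ← 0.84·27.470 = 23.075
Arc 2: start y=0.000, vy=23.075 → t=4.615, apex=26.622, x_land=41.824, impact vy=-23.075
  bounce: vy ← 0.84·23.075 = 19.383
Arc 3: start y=0.000, vy=19.383 → t=3.877, apex=18.785, x_land=58.338, impact vy=-19.383
  bounce: vy ← 0.84·19.383 = 16.282
Arc 4: start y=0.000, vy=16.282 → t=3.256, apex=13.254, x_land=72.210, impact vy=-16.282
  bounce: vy ← 0.84·16.282 = 13.676
Arc 5: start y=0.000, vy=13.676 → t=2.735, apex=9.352, x_land=83.863, impact vy=-13.676
  bounce: vy ← 0.84·13.676 = 11.488
Arc 6: start y=0.000, vy=11.488 → t=2.298, apex=6.599, x_land=93.651, impact vy=-11.488
  bounce: vy ← 0.84·11.488 = 9.650

1 5.203 37.730 22.165
2 4.615 26.622 41.824
3 3.877 18.785 58.338
4 3.256 13.254 72.210
5 2.735 9.352 83.863
6 2.298 6.599 93.651
final: 93.651 9.650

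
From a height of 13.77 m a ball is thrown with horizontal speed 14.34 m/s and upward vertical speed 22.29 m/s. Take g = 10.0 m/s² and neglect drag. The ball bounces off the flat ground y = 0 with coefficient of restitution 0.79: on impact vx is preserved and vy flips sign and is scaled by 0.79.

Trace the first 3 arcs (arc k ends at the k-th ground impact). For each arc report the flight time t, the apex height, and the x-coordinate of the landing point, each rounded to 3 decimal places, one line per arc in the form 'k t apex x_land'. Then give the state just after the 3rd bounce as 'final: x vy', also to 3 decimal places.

1 5.008 38.612 71.814
2 4.391 24.098 134.776
3 3.469 15.039 184.517
final: 184.517 13.701

Arc 1: start y=13.770, vy=22.290 → t=5.008, apex=38.612, x_land=71.814, impact vy=-27.789
  bounce: vy ← 0.79·27.789 = 21.954
Arc 2: start y=0.000, vy=21.954 → t=4.391, apex=24.098, x_land=134.776, impact vy=-21.954
  bounce: vy ← 0.79·21.954 = 17.343
Arc 3: start y=0.000, vy=17.343 → t=3.469, apex=15.039, x_land=184.517, impact vy=-17.343
  bounce: vy ← 0.79·17.343 = 13.701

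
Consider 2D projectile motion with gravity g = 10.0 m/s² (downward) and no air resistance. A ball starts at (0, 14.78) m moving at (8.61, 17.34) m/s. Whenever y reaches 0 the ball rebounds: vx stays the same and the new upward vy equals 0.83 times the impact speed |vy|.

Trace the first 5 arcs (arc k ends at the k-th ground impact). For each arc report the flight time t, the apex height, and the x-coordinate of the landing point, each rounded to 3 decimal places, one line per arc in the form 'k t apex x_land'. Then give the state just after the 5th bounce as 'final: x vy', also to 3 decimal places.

Arc 1: start y=14.780, vy=17.340 → t=4.176, apex=29.814, x_land=35.954, impact vy=-24.419
  bounce: vy ← 0.83·24.419 = 20.268
Arc 2: start y=0.000, vy=20.268 → t=4.054, apex=20.539, x_land=70.855, impact vy=-20.268
  bounce: vy ← 0.83·20.268 = 16.822
Arc 3: start y=0.000, vy=16.822 → t=3.364, apex=14.149, x_land=99.823, impact vy=-16.822
  bounce: vy ← 0.83·16.822 = 13.962
Arc 4: start y=0.000, vy=13.962 → t=2.792, apex=9.747, x_land=123.866, impact vy=-13.962
  bounce: vy ← 0.83·13.962 = 11.589
Arc 5: start y=0.000, vy=11.589 → t=2.318, apex=6.715, x_land=143.822, impact vy=-11.589
  bounce: vy ← 0.83·11.589 = 9.619

1 4.176 29.814 35.954
2 4.054 20.539 70.855
3 3.364 14.149 99.823
4 2.792 9.747 123.866
5 2.318 6.715 143.822
final: 143.822 9.619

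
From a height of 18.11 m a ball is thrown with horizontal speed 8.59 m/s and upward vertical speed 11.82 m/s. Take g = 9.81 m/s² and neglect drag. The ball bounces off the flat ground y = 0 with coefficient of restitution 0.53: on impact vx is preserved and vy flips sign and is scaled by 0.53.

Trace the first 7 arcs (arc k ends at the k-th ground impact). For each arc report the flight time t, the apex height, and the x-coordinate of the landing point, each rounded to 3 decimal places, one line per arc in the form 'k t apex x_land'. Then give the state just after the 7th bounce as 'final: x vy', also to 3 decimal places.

Arc 1: start y=18.110, vy=11.820 → t=3.473, apex=25.231, x_land=29.832, impact vy=-22.249
  bounce: vy ← 0.53·22.249 = 11.792
Arc 2: start y=0.000, vy=11.792 → t=2.404, apex=7.087, x_land=50.484, impact vy=-11.792
  bounce: vy ← 0.53·11.792 = 6.250
Arc 3: start y=0.000, vy=6.250 → t=1.274, apex=1.991, x_land=61.429, impact vy=-6.250
  bounce: vy ← 0.53·6.250 = 3.312
Arc 4: start y=0.000, vy=3.312 → t=0.675, apex=0.559, x_land=67.230, impact vy=-3.312
  bounce: vy ← 0.53·3.312 = 1.756
Arc 5: start y=0.000, vy=1.756 → t=0.358, apex=0.157, x_land=70.304, impact vy=-1.756
  bounce: vy ← 0.53·1.756 = 0.930
Arc 6: start y=0.000, vy=0.930 → t=0.190, apex=0.044, x_land=71.934, impact vy=-0.930
  bounce: vy ← 0.53·0.930 = 0.493
Arc 7: start y=0.000, vy=0.493 → t=0.101, apex=0.012, x_land=72.797, impact vy=-0.493
  bounce: vy ← 0.53·0.493 = 0.261

1 3.473 25.231 29.832
2 2.404 7.087 50.484
3 1.274 1.991 61.429
4 0.675 0.559 67.230
5 0.358 0.157 70.304
6 0.190 0.044 71.934
7 0.101 0.012 72.797
final: 72.797 0.261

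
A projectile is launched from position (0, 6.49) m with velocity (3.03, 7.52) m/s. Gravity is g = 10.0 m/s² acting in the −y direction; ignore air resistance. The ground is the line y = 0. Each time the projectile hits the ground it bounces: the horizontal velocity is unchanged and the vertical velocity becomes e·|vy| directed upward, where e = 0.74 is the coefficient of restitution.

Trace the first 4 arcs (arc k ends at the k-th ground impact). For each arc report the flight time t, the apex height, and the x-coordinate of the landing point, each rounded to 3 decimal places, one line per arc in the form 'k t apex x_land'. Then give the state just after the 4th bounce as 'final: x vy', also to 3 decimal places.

1 2.117 9.318 6.415
2 2.020 5.102 12.536
3 1.495 2.794 17.067
4 1.106 1.530 20.419
final: 20.419 4.093

Arc 1: start y=6.490, vy=7.520 → t=2.117, apex=9.318, x_land=6.415, impact vy=-13.651
  bounce: vy ← 0.74·13.651 = 10.102
Arc 2: start y=0.000, vy=10.102 → t=2.020, apex=5.102, x_land=12.536, impact vy=-10.102
  bounce: vy ← 0.74·10.102 = 7.475
Arc 3: start y=0.000, vy=7.475 → t=1.495, apex=2.794, x_land=17.067, impact vy=-7.475
  bounce: vy ← 0.74·7.475 = 5.532
Arc 4: start y=0.000, vy=5.532 → t=1.106, apex=1.530, x_land=20.419, impact vy=-5.532
  bounce: vy ← 0.74·5.532 = 4.093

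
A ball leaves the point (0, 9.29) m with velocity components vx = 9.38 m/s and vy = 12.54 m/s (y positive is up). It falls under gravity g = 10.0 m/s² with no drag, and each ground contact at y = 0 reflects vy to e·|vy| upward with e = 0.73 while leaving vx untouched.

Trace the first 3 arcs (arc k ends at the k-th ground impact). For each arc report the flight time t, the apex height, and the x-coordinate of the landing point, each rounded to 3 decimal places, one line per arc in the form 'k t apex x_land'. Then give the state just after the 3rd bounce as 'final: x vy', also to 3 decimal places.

Arc 1: start y=9.290, vy=12.540 → t=3.106, apex=17.153, x_land=29.136, impact vy=-18.522
  bounce: vy ← 0.73·18.522 = 13.521
Arc 2: start y=0.000, vy=13.521 → t=2.704, apex=9.141, x_land=54.501, impact vy=-13.521
  bounce: vy ← 0.73·13.521 = 9.870
Arc 3: start y=0.000, vy=9.870 → t=1.974, apex=4.871, x_land=73.017, impact vy=-9.870
  bounce: vy ← 0.73·9.870 = 7.205

1 3.106 17.153 29.136
2 2.704 9.141 54.501
3 1.974 4.871 73.017
final: 73.017 7.205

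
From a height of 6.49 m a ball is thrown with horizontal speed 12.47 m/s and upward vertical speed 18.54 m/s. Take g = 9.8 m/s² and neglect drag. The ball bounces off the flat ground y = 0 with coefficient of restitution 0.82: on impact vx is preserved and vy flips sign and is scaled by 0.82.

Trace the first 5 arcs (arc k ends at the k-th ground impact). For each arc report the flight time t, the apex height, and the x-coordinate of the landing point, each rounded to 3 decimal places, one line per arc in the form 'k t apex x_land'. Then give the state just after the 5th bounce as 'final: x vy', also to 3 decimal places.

1 4.106 24.027 51.205
2 3.632 16.156 96.491
3 2.978 10.863 133.625
4 2.442 7.304 164.076
5 2.002 4.912 189.045
final: 189.045 8.045

Arc 1: start y=6.490, vy=18.540 → t=4.106, apex=24.027, x_land=51.205, impact vy=-21.701
  bounce: vy ← 0.82·21.701 = 17.795
Arc 2: start y=0.000, vy=17.795 → t=3.632, apex=16.156, x_land=96.491, impact vy=-17.795
  bounce: vy ← 0.82·17.795 = 14.592
Arc 3: start y=0.000, vy=14.592 → t=2.978, apex=10.863, x_land=133.625, impact vy=-14.592
  bounce: vy ← 0.82·14.592 = 11.965
Arc 4: start y=0.000, vy=11.965 → t=2.442, apex=7.304, x_land=164.076, impact vy=-11.965
  bounce: vy ← 0.82·11.965 = 9.812
Arc 5: start y=0.000, vy=9.812 → t=2.002, apex=4.912, x_land=189.045, impact vy=-9.812
  bounce: vy ← 0.82·9.812 = 8.045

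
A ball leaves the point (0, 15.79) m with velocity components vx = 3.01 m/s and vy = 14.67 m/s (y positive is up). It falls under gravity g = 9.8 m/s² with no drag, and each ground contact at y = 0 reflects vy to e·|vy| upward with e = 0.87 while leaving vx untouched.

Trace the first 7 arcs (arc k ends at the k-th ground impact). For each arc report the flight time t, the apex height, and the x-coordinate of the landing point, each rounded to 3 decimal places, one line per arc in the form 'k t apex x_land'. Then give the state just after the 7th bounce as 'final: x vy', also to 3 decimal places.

Arc 1: start y=15.790, vy=14.670 → t=3.834, apex=26.770, x_land=11.541, impact vy=-22.906
  bounce: vy ← 0.87·22.906 = 19.928
Arc 2: start y=0.000, vy=19.928 → t=4.067, apex=20.262, x_land=23.783, impact vy=-19.928
  bounce: vy ← 0.87·19.928 = 17.338
Arc 3: start y=0.000, vy=17.338 → t=3.538, apex=15.336, x_land=34.433, impact vy=-17.338
  bounce: vy ← 0.87·17.338 = 15.084
Arc 4: start y=0.000, vy=15.084 → t=3.078, apex=11.608, x_land=43.699, impact vy=-15.084
  bounce: vy ← 0.87·15.084 = 13.123
Arc 5: start y=0.000, vy=13.123 → t=2.678, apex=8.786, x_land=51.760, impact vy=-13.123
  bounce: vy ← 0.87·13.123 = 11.417
Arc 6: start y=0.000, vy=11.417 → t=2.330, apex=6.650, x_land=58.773, impact vy=-11.417
  bounce: vy ← 0.87·11.417 = 9.933
Arc 7: start y=0.000, vy=9.933 → t=2.027, apex=5.034, x_land=64.875, impact vy=-9.933
  bounce: vy ← 0.87·9.933 = 8.641

1 3.834 26.770 11.541
2 4.067 20.262 23.783
3 3.538 15.336 34.433
4 3.078 11.608 43.699
5 2.678 8.786 51.760
6 2.330 6.650 58.773
7 2.027 5.034 64.875
final: 64.875 8.641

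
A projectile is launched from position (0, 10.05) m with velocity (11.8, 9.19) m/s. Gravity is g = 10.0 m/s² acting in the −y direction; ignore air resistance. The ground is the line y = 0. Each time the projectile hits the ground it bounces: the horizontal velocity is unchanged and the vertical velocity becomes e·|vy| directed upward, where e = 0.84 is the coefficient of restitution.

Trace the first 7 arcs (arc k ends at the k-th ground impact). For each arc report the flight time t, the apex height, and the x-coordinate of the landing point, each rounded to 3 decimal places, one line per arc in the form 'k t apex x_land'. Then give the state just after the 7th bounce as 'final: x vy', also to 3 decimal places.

1 2.609 14.273 30.781
2 2.838 10.071 64.274
3 2.384 7.106 92.409
4 2.003 5.014 116.042
5 1.682 3.538 135.894
6 1.413 2.496 152.569
7 1.187 1.761 166.577
final: 166.577 4.986

Arc 1: start y=10.050, vy=9.190 → t=2.609, apex=14.273, x_land=30.781, impact vy=-16.895
  bounce: vy ← 0.84·16.895 = 14.192
Arc 2: start y=0.000, vy=14.192 → t=2.838, apex=10.071, x_land=64.274, impact vy=-14.192
  bounce: vy ← 0.84·14.192 = 11.921
Arc 3: start y=0.000, vy=11.921 → t=2.384, apex=7.106, x_land=92.409, impact vy=-11.921
  bounce: vy ← 0.84·11.921 = 10.014
Arc 4: start y=0.000, vy=10.014 → t=2.003, apex=5.014, x_land=116.042, impact vy=-10.014
  bounce: vy ← 0.84·10.014 = 8.412
Arc 5: start y=0.000, vy=8.412 → t=1.682, apex=3.538, x_land=135.894, impact vy=-8.412
  bounce: vy ← 0.84·8.412 = 7.066
Arc 6: start y=0.000, vy=7.066 → t=1.413, apex=2.496, x_land=152.569, impact vy=-7.066
  bounce: vy ← 0.84·7.066 = 5.935
Arc 7: start y=0.000, vy=5.935 → t=1.187, apex=1.761, x_land=166.577, impact vy=-5.935
  bounce: vy ← 0.84·5.935 = 4.986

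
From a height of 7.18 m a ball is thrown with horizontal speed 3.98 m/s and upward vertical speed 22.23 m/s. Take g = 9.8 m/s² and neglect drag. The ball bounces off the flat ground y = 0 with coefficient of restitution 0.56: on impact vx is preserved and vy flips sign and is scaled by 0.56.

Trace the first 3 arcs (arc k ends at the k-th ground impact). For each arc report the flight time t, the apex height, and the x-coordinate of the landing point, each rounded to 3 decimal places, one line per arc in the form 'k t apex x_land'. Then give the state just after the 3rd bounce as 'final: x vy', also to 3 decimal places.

1 4.840 32.393 19.261
2 2.880 10.158 30.722
3 1.613 3.186 37.141
final: 37.141 4.425

Arc 1: start y=7.180, vy=22.230 → t=4.840, apex=32.393, x_land=19.261, impact vy=-25.197
  bounce: vy ← 0.56·25.197 = 14.110
Arc 2: start y=0.000, vy=14.110 → t=2.880, apex=10.158, x_land=30.722, impact vy=-14.110
  bounce: vy ← 0.56·14.110 = 7.902
Arc 3: start y=0.000, vy=7.902 → t=1.613, apex=3.186, x_land=37.141, impact vy=-7.902
  bounce: vy ← 0.56·7.902 = 4.425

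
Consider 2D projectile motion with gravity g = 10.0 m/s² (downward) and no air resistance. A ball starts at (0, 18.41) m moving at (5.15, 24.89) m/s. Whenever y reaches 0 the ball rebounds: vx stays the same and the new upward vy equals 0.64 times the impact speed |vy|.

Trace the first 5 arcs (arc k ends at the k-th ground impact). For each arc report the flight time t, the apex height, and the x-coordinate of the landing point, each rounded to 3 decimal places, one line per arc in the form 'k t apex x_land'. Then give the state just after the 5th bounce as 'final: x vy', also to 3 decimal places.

1 5.632 49.386 29.004
2 4.023 20.228 49.721
3 2.575 8.286 62.980
4 1.648 3.394 71.466
5 1.055 1.390 76.897
final: 76.897 3.375

Arc 1: start y=18.410, vy=24.890 → t=5.632, apex=49.386, x_land=29.004, impact vy=-31.428
  bounce: vy ← 0.64·31.428 = 20.114
Arc 2: start y=0.000, vy=20.114 → t=4.023, apex=20.228, x_land=49.721, impact vy=-20.114
  bounce: vy ← 0.64·20.114 = 12.873
Arc 3: start y=0.000, vy=12.873 → t=2.575, apex=8.286, x_land=62.980, impact vy=-12.873
  bounce: vy ← 0.64·12.873 = 8.239
Arc 4: start y=0.000, vy=8.239 → t=1.648, apex=3.394, x_land=71.466, impact vy=-8.239
  bounce: vy ← 0.64·8.239 = 5.273
Arc 5: start y=0.000, vy=5.273 → t=1.055, apex=1.390, x_land=76.897, impact vy=-5.273
  bounce: vy ← 0.64·5.273 = 3.375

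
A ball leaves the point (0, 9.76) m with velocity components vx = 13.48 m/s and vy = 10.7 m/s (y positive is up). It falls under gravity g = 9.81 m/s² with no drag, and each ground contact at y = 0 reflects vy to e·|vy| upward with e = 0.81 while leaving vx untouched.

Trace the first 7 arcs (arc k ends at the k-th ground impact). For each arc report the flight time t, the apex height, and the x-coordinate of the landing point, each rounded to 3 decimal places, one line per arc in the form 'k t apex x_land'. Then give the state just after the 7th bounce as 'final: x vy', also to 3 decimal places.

1 2.874 15.595 38.739
2 2.889 10.232 77.678
3 2.340 6.713 109.219
4 1.895 4.405 134.766
5 1.535 2.890 155.460
6 1.243 1.896 172.222
7 1.007 1.244 185.799
final: 185.799 4.002

Arc 1: start y=9.760, vy=10.700 → t=2.874, apex=15.595, x_land=38.739, impact vy=-17.492
  bounce: vy ← 0.81·17.492 = 14.169
Arc 2: start y=0.000, vy=14.169 → t=2.889, apex=10.232, x_land=77.678, impact vy=-14.169
  bounce: vy ← 0.81·14.169 = 11.477
Arc 3: start y=0.000, vy=11.477 → t=2.340, apex=6.713, x_land=109.219, impact vy=-11.477
  bounce: vy ← 0.81·11.477 = 9.296
Arc 4: start y=0.000, vy=9.296 → t=1.895, apex=4.405, x_land=134.766, impact vy=-9.296
  bounce: vy ← 0.81·9.296 = 7.530
Arc 5: start y=0.000, vy=7.530 → t=1.535, apex=2.890, x_land=155.460, impact vy=-7.530
  bounce: vy ← 0.81·7.530 = 6.099
Arc 6: start y=0.000, vy=6.099 → t=1.243, apex=1.896, x_land=172.222, impact vy=-6.099
  bounce: vy ← 0.81·6.099 = 4.940
Arc 7: start y=0.000, vy=4.940 → t=1.007, apex=1.244, x_land=185.799, impact vy=-4.940
  bounce: vy ← 0.81·4.940 = 4.002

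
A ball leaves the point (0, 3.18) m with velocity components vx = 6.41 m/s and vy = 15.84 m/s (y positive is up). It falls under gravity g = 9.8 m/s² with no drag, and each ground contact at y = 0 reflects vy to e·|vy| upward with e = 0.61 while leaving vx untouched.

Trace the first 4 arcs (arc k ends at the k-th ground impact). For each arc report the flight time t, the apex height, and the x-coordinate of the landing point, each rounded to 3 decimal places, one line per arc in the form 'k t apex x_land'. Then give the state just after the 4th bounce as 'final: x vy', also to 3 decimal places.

1 3.422 15.981 21.937
2 2.203 5.947 36.060
3 1.344 2.213 44.675
4 0.820 0.823 49.930
final: 49.930 2.450

Arc 1: start y=3.180, vy=15.840 → t=3.422, apex=15.981, x_land=21.937, impact vy=-17.698
  bounce: vy ← 0.61·17.698 = 10.796
Arc 2: start y=0.000, vy=10.796 → t=2.203, apex=5.947, x_land=36.060, impact vy=-10.796
  bounce: vy ← 0.61·10.796 = 6.586
Arc 3: start y=0.000, vy=6.586 → t=1.344, apex=2.213, x_land=44.675, impact vy=-6.586
  bounce: vy ← 0.61·6.586 = 4.017
Arc 4: start y=0.000, vy=4.017 → t=0.820, apex=0.823, x_land=49.930, impact vy=-4.017
  bounce: vy ← 0.61·4.017 = 2.450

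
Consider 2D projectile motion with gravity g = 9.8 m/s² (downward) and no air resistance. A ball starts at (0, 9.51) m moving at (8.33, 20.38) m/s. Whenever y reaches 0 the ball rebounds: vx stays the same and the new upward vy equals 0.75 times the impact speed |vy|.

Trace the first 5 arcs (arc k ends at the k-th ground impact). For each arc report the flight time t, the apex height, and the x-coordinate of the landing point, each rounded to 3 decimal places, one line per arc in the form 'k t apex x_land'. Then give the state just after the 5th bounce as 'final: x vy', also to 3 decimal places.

1 4.583 30.701 38.174
2 3.755 17.269 69.450
3 2.816 9.714 92.907
4 2.112 5.464 110.500
5 1.584 3.074 123.695
final: 123.695 5.821

Arc 1: start y=9.510, vy=20.380 → t=4.583, apex=30.701, x_land=38.174, impact vy=-24.530
  bounce: vy ← 0.75·24.530 = 18.398
Arc 2: start y=0.000, vy=18.398 → t=3.755, apex=17.269, x_land=69.450, impact vy=-18.398
  bounce: vy ← 0.75·18.398 = 13.798
Arc 3: start y=0.000, vy=13.798 → t=2.816, apex=9.714, x_land=92.907, impact vy=-13.798
  bounce: vy ← 0.75·13.798 = 10.349
Arc 4: start y=0.000, vy=10.349 → t=2.112, apex=5.464, x_land=110.500, impact vy=-10.349
  bounce: vy ← 0.75·10.349 = 7.762
Arc 5: start y=0.000, vy=7.762 → t=1.584, apex=3.074, x_land=123.695, impact vy=-7.762
  bounce: vy ← 0.75·7.762 = 5.821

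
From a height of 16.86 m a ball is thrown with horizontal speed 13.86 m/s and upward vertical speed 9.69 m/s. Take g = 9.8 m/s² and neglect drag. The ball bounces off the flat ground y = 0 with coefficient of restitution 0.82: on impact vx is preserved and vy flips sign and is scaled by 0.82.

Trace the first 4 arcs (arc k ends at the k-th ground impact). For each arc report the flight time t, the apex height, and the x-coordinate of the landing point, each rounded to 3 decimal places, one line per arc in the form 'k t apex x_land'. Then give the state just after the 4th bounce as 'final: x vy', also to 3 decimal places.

1 3.091 21.651 42.838
2 3.447 14.558 90.618
3 2.827 9.789 129.798
4 2.318 6.582 161.925
final: 161.925 9.314

Arc 1: start y=16.860, vy=9.690 → t=3.091, apex=21.651, x_land=42.838, impact vy=-20.600
  bounce: vy ← 0.82·20.600 = 16.892
Arc 2: start y=0.000, vy=16.892 → t=3.447, apex=14.558, x_land=90.618, impact vy=-16.892
  bounce: vy ← 0.82·16.892 = 13.851
Arc 3: start y=0.000, vy=13.851 → t=2.827, apex=9.789, x_land=129.798, impact vy=-13.851
  bounce: vy ← 0.82·13.851 = 11.358
Arc 4: start y=0.000, vy=11.358 → t=2.318, apex=6.582, x_land=161.925, impact vy=-11.358
  bounce: vy ← 0.82·11.358 = 9.314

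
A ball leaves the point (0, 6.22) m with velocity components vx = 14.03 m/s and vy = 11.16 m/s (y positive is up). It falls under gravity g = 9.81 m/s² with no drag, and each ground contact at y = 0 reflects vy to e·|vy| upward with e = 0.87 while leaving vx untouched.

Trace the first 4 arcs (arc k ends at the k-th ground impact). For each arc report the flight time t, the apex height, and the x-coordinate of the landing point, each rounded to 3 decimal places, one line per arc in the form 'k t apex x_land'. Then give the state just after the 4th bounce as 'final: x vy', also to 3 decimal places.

Arc 1: start y=6.220, vy=11.160 → t=2.738, apex=12.568, x_land=38.419, impact vy=-15.703
  bounce: vy ← 0.87·15.703 = 13.662
Arc 2: start y=0.000, vy=13.662 → t=2.785, apex=9.513, x_land=77.495, impact vy=-13.662
  bounce: vy ← 0.87·13.662 = 11.886
Arc 3: start y=0.000, vy=11.886 → t=2.423, apex=7.200, x_land=111.492, impact vy=-11.886
  bounce: vy ← 0.87·11.886 = 10.340
Arc 4: start y=0.000, vy=10.340 → t=2.108, apex=5.450, x_land=141.069, impact vy=-10.340
  bounce: vy ← 0.87·10.340 = 8.996

1 2.738 12.568 38.419
2 2.785 9.513 77.495
3 2.423 7.200 111.492
4 2.108 5.450 141.069
final: 141.069 8.996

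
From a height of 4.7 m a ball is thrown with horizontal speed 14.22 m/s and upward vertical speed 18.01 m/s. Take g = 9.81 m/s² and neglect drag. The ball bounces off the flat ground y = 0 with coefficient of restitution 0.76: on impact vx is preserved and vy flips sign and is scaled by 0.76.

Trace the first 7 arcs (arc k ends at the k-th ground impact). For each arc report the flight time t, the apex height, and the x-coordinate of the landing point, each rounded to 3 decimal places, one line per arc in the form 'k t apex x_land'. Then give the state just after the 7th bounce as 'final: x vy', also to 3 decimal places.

Arc 1: start y=4.700, vy=18.010 → t=3.916, apex=21.232, x_land=55.692, impact vy=-20.410
  bounce: vy ← 0.76·20.410 = 15.512
Arc 2: start y=0.000, vy=15.512 → t=3.162, apex=12.264, x_land=100.661, impact vy=-15.512
  bounce: vy ← 0.76·15.512 = 11.789
Arc 3: start y=0.000, vy=11.789 → t=2.403, apex=7.083, x_land=134.838, impact vy=-11.789
  bounce: vy ← 0.76·11.789 = 8.960
Arc 4: start y=0.000, vy=8.960 → t=1.827, apex=4.091, x_land=160.813, impact vy=-8.960
  bounce: vy ← 0.76·8.960 = 6.809
Arc 5: start y=0.000, vy=6.809 → t=1.388, apex=2.363, x_land=180.553, impact vy=-6.809
  bounce: vy ← 0.76·6.809 = 5.175
Arc 6: start y=0.000, vy=5.175 → t=1.055, apex=1.365, x_land=195.556, impact vy=-5.175
  bounce: vy ← 0.76·5.175 = 3.933
Arc 7: start y=0.000, vy=3.933 → t=0.802, apex=0.788, x_land=206.959, impact vy=-3.933
  bounce: vy ← 0.76·3.933 = 2.989

1 3.916 21.232 55.692
2 3.162 12.264 100.661
3 2.403 7.083 134.838
4 1.827 4.091 160.813
5 1.388 2.363 180.553
6 1.055 1.365 195.556
7 0.802 0.788 206.959
final: 206.959 2.989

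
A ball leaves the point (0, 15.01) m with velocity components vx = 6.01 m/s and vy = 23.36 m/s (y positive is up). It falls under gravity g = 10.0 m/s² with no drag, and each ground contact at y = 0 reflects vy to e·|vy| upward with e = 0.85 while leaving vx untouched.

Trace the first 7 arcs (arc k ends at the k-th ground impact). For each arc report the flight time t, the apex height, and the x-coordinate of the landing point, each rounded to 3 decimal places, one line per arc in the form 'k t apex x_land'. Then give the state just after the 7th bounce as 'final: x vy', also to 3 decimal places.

1 5.244 42.294 31.519
2 4.944 30.558 61.234
3 4.203 22.078 86.492
4 3.572 15.951 107.962
5 3.036 11.525 126.210
6 2.581 8.327 141.722
7 2.194 6.016 154.907
final: 154.907 9.324

Arc 1: start y=15.010, vy=23.360 → t=5.244, apex=42.294, x_land=31.519, impact vy=-29.084
  bounce: vy ← 0.85·29.084 = 24.722
Arc 2: start y=0.000, vy=24.722 → t=4.944, apex=30.558, x_land=61.234, impact vy=-24.722
  bounce: vy ← 0.85·24.722 = 21.013
Arc 3: start y=0.000, vy=21.013 → t=4.203, apex=22.078, x_land=86.492, impact vy=-21.013
  bounce: vy ← 0.85·21.013 = 17.861
Arc 4: start y=0.000, vy=17.861 → t=3.572, apex=15.951, x_land=107.962, impact vy=-17.861
  bounce: vy ← 0.85·17.861 = 15.182
Arc 5: start y=0.000, vy=15.182 → t=3.036, apex=11.525, x_land=126.210, impact vy=-15.182
  bounce: vy ← 0.85·15.182 = 12.905
Arc 6: start y=0.000, vy=12.905 → t=2.581, apex=8.327, x_land=141.722, impact vy=-12.905
  bounce: vy ← 0.85·12.905 = 10.969
Arc 7: start y=0.000, vy=10.969 → t=2.194, apex=6.016, x_land=154.907, impact vy=-10.969
  bounce: vy ← 0.85·10.969 = 9.324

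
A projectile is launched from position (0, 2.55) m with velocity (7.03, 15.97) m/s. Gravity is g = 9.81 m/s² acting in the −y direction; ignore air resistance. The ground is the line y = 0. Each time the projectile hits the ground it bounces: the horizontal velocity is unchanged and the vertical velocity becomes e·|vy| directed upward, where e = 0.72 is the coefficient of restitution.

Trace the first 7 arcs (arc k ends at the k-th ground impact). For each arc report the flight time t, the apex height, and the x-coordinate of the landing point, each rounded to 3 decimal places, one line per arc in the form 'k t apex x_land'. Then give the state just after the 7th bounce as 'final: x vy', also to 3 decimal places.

Arc 1: start y=2.550, vy=15.970 → t=3.408, apex=15.549, x_land=23.961, impact vy=-17.466
  bounce: vy ← 0.72·17.466 = 12.576
Arc 2: start y=0.000, vy=12.576 → t=2.564, apex=8.061, x_land=41.985, impact vy=-12.576
  bounce: vy ← 0.72·12.576 = 9.055
Arc 3: start y=0.000, vy=9.055 → t=1.846, apex=4.179, x_land=54.962, impact vy=-9.055
  bounce: vy ← 0.72·9.055 = 6.519
Arc 4: start y=0.000, vy=6.519 → t=1.329, apex=2.166, x_land=64.306, impact vy=-6.519
  bounce: vy ← 0.72·6.519 = 4.694
Arc 5: start y=0.000, vy=4.694 → t=0.957, apex=1.123, x_land=71.033, impact vy=-4.694
  bounce: vy ← 0.72·4.694 = 3.380
Arc 6: start y=0.000, vy=3.380 → t=0.689, apex=0.582, x_land=75.877, impact vy=-3.380
  bounce: vy ← 0.72·3.380 = 2.433
Arc 7: start y=0.000, vy=2.433 → t=0.496, apex=0.302, x_land=79.364, impact vy=-2.433
  bounce: vy ← 0.72·2.433 = 1.752

1 3.408 15.549 23.961
2 2.564 8.061 41.985
3 1.846 4.179 54.962
4 1.329 2.166 64.306
5 0.957 1.123 71.033
6 0.689 0.582 75.877
7 0.496 0.302 79.364
final: 79.364 1.752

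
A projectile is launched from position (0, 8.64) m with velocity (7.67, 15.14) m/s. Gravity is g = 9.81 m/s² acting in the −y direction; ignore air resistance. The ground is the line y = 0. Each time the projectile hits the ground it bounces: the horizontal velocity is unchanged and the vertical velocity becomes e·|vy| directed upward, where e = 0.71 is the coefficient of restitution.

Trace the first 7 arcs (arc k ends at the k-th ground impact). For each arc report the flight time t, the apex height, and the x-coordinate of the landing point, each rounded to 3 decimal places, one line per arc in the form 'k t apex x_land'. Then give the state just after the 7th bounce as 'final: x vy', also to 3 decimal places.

Arc 1: start y=8.640, vy=15.140 → t=3.579, apex=20.323, x_land=27.450, impact vy=-19.968
  bounce: vy ← 0.71·19.968 = 14.178
Arc 2: start y=0.000, vy=14.178 → t=2.890, apex=10.245, x_land=49.619, impact vy=-14.178
  bounce: vy ← 0.71·14.178 = 10.066
Arc 3: start y=0.000, vy=10.066 → t=2.052, apex=5.164, x_land=65.360, impact vy=-10.066
  bounce: vy ← 0.71·10.066 = 7.147
Arc 4: start y=0.000, vy=7.147 → t=1.457, apex=2.603, x_land=76.535, impact vy=-7.147
  bounce: vy ← 0.71·7.147 = 5.074
Arc 5: start y=0.000, vy=5.074 → t=1.035, apex=1.312, x_land=84.470, impact vy=-5.074
  bounce: vy ← 0.71·5.074 = 3.603
Arc 6: start y=0.000, vy=3.603 → t=0.735, apex=0.662, x_land=90.104, impact vy=-3.603
  bounce: vy ← 0.71·3.603 = 2.558
Arc 7: start y=0.000, vy=2.558 → t=0.521, apex=0.333, x_land=94.104, impact vy=-2.558
  bounce: vy ← 0.71·2.558 = 1.816

1 3.579 20.323 27.450
2 2.890 10.245 49.619
3 2.052 5.164 65.360
4 1.457 2.603 76.535
5 1.035 1.312 84.470
6 0.735 0.662 90.104
7 0.521 0.333 94.104
final: 94.104 1.816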